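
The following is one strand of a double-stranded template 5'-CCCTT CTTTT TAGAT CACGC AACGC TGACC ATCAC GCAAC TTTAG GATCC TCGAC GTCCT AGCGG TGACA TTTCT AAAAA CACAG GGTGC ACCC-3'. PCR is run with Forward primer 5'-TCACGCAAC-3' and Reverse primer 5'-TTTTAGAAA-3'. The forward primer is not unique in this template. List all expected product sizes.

The forward primer TCACGCAAC matches the top strand at positions 15–23, 32–40.
The reverse primer's reverse complement is TTTCTAAAA, matching at positions 71–79.
Each forward site pairs with the reverse site to give a product ending at position 79: sizes 65, 48 bp.

65 bp, 48 bp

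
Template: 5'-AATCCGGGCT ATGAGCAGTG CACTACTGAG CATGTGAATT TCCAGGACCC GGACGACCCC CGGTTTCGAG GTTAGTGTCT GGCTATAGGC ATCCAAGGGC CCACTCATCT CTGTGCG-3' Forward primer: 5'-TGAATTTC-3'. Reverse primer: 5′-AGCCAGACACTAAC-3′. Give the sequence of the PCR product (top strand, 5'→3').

Scanning the template, TGAATTTC occurs at positions 35–42; this primer anneals to the bottom strand there with its 3' end pointing downstream.
Reverse complement of the reverse primer: GTTAGTGTCTGGCT. This occurs on the top strand at positions 71–84.
The product is the template from position 35 through 84 (50 bp).

5'-TGAATTTCCAGGACCCGGACGACCCCCGGTTTCGAGGTTAGTGTCTGGCT-3'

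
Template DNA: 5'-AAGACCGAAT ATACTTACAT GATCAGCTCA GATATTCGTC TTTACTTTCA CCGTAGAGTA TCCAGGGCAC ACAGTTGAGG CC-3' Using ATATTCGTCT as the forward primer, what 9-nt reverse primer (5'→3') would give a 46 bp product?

The forward primer binds at positions 32–41, so a 46 bp product ends at position 32 + 46 − 1 = 77.
The reverse primer anneals to the top strand over positions 69–77, i.e. to ACACAGTTG.
Its sequence written 5'→3' is the reverse complement: CAACTGTGT.

5'-CAACTGTGT-3'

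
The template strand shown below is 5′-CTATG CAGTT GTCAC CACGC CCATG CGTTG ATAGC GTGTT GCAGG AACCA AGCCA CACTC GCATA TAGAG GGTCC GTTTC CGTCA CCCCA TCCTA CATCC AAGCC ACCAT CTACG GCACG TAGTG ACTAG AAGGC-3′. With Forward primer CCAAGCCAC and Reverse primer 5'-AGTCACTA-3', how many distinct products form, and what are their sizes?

The forward primer CCAAGCCAC matches the top strand at positions 48–56, 99–107.
The reverse primer's reverse complement is TAGTGACT, matching at positions 121–128.
Each forward site pairs with the reverse site to give a product ending at position 128: sizes 81, 30 bp.

Two products: 81 bp, 30 bp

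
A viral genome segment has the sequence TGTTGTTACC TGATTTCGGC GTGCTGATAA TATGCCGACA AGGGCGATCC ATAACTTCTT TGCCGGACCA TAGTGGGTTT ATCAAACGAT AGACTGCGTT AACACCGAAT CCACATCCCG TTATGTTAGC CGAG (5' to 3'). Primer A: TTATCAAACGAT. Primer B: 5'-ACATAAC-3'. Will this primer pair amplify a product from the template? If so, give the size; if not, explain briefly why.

Yes — a 48 bp product.

Primer A (TTATCAAACGAT) matches the top strand at positions 79–90; it acts as a forward primer.
Primer B's reverse complement is GTTATGT, matching the top strand at positions 120–126; it acts as a reverse primer.
The 3' ends face each other across positions 79–126, giving a 48 bp product.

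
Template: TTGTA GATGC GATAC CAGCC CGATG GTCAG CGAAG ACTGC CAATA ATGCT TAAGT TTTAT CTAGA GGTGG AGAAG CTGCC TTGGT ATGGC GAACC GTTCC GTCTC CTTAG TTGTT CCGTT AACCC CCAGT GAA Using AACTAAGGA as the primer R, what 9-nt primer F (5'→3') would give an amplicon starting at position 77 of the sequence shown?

The reverse primer's reverse complement TCCTTAGTT matches the template at positions 104–112; the product starts at position 77.
The forward primer is identical to the top strand over positions 77–85: TGCCTTGGT.

5'-TGCCTTGGT-3'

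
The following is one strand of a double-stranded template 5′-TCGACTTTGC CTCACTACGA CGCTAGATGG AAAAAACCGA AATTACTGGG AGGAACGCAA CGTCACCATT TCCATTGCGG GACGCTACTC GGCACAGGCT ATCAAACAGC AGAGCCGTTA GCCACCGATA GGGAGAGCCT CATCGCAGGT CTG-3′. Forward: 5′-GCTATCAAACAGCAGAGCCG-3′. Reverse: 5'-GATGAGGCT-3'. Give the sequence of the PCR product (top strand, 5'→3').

5'-GCTATCAAACAGCAGAGCCGTTAGCCACCGATAGGGAGAGCCTCATC-3'

Scanning the template, GCTATCAAACAGCAGAGCCG occurs at positions 98–117; this primer anneals to the bottom strand there with its 3' end pointing downstream.
Reverse complement of the reverse primer: AGCCTCATC. This occurs on the top strand at positions 136–144.
The product is the template from position 98 through 144 (47 bp).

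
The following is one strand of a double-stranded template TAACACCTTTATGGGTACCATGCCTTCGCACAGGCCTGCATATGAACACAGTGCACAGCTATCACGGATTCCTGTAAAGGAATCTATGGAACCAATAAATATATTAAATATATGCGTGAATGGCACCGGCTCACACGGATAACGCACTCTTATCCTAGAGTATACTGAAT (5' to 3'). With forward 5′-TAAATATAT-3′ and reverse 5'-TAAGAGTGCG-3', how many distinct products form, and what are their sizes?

Two products: 57 bp, 48 bp

The forward primer TAAATATAT matches the top strand at positions 96–104, 105–113.
The reverse primer's reverse complement is CGCACTCTTA, matching at positions 143–152.
Each forward site pairs with the reverse site to give a product ending at position 152: sizes 57, 48 bp.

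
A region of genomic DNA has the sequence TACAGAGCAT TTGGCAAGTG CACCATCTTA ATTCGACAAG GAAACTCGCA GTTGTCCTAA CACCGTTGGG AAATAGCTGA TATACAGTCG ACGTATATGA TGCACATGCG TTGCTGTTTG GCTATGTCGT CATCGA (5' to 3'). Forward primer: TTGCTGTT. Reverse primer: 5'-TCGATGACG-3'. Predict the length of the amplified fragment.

26 bp

Scanning the template, TTGCTGTT occurs at positions 111–118; this primer anneals to the bottom strand there with its 3' end pointing downstream.
The reverse primer's reverse complement is CGTCATCGA, which matches the template at positions 128–136.
Product length = (reverse-primer end) − (forward-primer start) + 1 = 136 − 111 + 1 = 26 bp.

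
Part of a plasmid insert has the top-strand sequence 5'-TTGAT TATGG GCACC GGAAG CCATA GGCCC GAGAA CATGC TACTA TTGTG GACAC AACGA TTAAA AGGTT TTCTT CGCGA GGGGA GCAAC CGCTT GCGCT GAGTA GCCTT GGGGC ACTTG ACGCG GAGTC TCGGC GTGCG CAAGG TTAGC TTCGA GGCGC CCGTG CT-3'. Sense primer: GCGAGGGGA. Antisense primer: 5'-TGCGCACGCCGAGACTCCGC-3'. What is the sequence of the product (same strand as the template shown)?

5'-GCGAGGGGAGCAACCGCTTGCGCTGAGTAGCCTTGGGGCACTTGACGCGGAGTCTCGGCGTGCGCA-3'

Scanning the template, GCGAGGGGA occurs at positions 77–85; this primer anneals to the bottom strand there with its 3' end pointing downstream.
Reverse complement of the reverse primer: GCGGAGTCTCGGCGTGCGCA. This occurs on the top strand at positions 123–142.
The product is the template from position 77 through 142 (66 bp).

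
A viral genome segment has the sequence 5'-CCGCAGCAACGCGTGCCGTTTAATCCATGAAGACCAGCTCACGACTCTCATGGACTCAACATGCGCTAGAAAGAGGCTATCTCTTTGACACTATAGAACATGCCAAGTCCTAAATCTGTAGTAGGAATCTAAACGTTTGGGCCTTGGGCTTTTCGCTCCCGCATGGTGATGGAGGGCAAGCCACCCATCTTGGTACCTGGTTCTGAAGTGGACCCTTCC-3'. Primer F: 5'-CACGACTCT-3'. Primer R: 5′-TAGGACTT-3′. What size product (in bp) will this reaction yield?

The forward primer matches the template at positions 40–48.
The reverse primer's reverse complement is AAGTCCTA, which matches the template at positions 105–112.
The product runs from position 40 to position 112, so its length is 112 − 40 + 1 = 73 bp.

73 bp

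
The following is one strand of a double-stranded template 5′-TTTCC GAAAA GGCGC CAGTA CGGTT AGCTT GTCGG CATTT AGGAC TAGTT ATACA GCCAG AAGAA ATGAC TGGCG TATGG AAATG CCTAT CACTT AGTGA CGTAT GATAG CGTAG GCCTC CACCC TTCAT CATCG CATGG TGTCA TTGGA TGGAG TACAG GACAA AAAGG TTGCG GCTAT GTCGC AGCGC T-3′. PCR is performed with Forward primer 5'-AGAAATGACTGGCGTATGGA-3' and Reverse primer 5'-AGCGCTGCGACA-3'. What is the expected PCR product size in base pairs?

Forward primer AGAAATGACTGGCGTATGGA is found on the top strand at positions 62–81.
Taking the reverse complement of AGCGCTGCGACA gives TGTCGCAGCGCT, found at positions 180–191 on the template; the primer anneals here to the top strand with its 3' end pointing upstream.
Amplicon spans positions 62–191: 130 bp.

130 bp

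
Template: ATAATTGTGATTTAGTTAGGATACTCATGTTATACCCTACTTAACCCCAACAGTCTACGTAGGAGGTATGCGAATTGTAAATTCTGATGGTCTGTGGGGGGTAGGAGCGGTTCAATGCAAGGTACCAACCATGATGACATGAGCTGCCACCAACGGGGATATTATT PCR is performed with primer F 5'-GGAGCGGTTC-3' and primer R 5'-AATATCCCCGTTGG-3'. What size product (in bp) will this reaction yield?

The forward primer matches the template at positions 104–113.
Taking the reverse complement of AATATCCCCGTTGG gives CCAACGGGGATATT, found at positions 150–163 on the template; the primer anneals here to the top strand with its 3' end pointing upstream.
Amplicon spans positions 104–163: 60 bp.

60 bp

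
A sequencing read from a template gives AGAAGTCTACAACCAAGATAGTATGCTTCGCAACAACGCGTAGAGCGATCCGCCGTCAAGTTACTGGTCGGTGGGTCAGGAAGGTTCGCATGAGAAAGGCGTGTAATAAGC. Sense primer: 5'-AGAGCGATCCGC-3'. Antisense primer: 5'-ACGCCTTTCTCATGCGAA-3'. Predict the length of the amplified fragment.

61 bp

Scanning the template, AGAGCGATCCGC occurs at positions 42–53; this primer anneals to the bottom strand there with its 3' end pointing downstream.
The reverse primer's reverse complement is TTCGCATGAGAAAGGCGT, which matches the template at positions 85–102.
Amplicon spans positions 42–102: 61 bp.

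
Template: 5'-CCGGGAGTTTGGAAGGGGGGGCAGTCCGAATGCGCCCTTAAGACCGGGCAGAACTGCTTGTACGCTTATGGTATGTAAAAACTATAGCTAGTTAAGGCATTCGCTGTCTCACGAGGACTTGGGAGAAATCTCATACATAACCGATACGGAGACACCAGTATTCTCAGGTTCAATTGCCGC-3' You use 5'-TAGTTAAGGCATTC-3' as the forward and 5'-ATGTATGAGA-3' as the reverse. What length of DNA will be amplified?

50 bp

Scanning the template, TAGTTAAGGCATTC occurs at positions 89–102; this primer anneals to the bottom strand there with its 3' end pointing downstream.
Taking the reverse complement of ATGTATGAGA gives TCTCATACAT, found at positions 129–138 on the template; the primer anneals here to the top strand with its 3' end pointing upstream.
Amplicon spans positions 89–138: 50 bp.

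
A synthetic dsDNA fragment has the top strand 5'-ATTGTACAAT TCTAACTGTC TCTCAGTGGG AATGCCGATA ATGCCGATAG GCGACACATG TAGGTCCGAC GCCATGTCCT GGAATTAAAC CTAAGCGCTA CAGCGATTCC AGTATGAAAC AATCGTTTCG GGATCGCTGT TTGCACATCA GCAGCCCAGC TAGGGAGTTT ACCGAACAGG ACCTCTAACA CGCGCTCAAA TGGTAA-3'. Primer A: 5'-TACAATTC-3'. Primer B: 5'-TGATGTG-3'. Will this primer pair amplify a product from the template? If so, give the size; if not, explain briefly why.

Primer A (TACAATTC) matches the top strand at positions 5–12; it acts as a forward primer.
Primer B's reverse complement is CACATCA, matching the top strand at positions 144–150; it acts as a reverse primer.
The 3' ends face each other across positions 5–150, giving a 146 bp product.

Yes — a 146 bp product.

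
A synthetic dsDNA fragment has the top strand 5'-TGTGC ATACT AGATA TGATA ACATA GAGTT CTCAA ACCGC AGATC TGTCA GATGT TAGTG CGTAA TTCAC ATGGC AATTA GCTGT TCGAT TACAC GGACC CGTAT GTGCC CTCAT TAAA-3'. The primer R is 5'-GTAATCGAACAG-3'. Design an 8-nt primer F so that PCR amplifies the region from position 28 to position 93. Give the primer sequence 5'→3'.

The reverse primer's reverse complement CTGTTCGATTAC matches the template at positions 82–93; the product starts at position 28.
The forward primer is identical to the top strand over positions 28–35: GTTCTCAA.

5'-GTTCTCAA-3'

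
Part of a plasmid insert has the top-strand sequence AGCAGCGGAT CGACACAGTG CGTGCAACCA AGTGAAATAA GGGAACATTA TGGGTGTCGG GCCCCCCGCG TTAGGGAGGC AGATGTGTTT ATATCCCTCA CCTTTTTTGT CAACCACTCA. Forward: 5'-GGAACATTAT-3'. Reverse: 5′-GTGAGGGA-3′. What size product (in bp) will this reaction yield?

60 bp

Scanning the template, GGAACATTAT occurs at positions 42–51; this primer anneals to the bottom strand there with its 3' end pointing downstream.
Reverse complement of the reverse primer: TCCCTCAC. This occurs on the top strand at positions 94–101.
Amplicon spans positions 42–101: 60 bp.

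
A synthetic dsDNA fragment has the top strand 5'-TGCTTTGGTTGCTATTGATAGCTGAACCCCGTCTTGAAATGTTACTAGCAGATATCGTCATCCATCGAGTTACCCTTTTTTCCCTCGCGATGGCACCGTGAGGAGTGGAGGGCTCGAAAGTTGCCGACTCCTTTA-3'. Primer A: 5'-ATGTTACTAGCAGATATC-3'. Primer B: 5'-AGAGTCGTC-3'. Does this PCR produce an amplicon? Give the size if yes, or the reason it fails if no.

No product — primer B has no binding site in the template.

Primer B (AGAGTCGTC) does not match the top strand, and its reverse complement GACGACTCT does not match either.
With no annealing site for primer B, no amplification occurs.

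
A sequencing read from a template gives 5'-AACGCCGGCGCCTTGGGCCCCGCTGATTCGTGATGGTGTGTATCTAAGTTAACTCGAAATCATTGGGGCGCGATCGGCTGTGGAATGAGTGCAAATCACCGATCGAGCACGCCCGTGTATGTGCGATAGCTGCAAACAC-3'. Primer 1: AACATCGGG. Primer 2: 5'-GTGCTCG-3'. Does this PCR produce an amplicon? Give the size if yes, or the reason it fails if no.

Primer 1 (AACATCGGG) does not match the top strand, and its reverse complement CCCGATGTT does not match either.
With no annealing site for primer 1, no amplification occurs.

No product — primer 1 has no binding site in the template.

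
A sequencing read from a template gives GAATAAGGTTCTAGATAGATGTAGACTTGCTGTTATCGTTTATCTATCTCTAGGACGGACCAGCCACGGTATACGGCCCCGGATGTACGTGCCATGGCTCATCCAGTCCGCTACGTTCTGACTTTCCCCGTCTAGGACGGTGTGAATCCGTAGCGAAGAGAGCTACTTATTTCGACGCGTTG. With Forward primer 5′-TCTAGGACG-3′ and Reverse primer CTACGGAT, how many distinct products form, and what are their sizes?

Two products: 105 bp, 23 bp

The forward primer TCTAGGACG matches the top strand at positions 49–57, 131–139.
The reverse primer's reverse complement is ATCCGTAG, matching at positions 146–153.
Each forward site pairs with the reverse site to give a product ending at position 153: sizes 105, 23 bp.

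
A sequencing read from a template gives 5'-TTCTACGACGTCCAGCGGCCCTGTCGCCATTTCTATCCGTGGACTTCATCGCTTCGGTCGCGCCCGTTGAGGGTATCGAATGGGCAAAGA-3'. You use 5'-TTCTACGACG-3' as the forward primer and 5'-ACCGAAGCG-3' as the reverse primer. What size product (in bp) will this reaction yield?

Forward primer TTCTACGACG is found on the top strand at positions 1–10.
Reverse complement of the reverse primer: CGCTTCGGT. This occurs on the top strand at positions 50–58.
Amplicon spans positions 1–58: 58 bp.

58 bp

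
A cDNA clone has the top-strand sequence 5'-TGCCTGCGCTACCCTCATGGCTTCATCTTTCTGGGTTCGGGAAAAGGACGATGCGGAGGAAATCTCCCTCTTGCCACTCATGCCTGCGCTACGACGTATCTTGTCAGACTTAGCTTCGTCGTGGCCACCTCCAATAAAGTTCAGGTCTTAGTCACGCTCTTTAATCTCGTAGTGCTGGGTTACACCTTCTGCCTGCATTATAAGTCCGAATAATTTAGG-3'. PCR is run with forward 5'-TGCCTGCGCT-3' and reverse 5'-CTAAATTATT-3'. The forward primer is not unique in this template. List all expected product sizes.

218 bp, 138 bp

The forward primer TGCCTGCGCT matches the top strand at positions 1–10, 81–90.
The reverse primer's reverse complement is AATAATTTAG, matching at positions 209–218.
Each forward site pairs with the reverse site to give a product ending at position 218: sizes 218, 138 bp.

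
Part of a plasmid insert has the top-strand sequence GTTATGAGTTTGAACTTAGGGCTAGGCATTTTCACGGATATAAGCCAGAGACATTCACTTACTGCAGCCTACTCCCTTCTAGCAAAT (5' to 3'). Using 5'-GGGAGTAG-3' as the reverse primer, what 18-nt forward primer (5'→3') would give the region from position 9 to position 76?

The reverse primer's reverse complement CTACTCCC matches the template at positions 69–76; the product starts at position 9.
The forward primer is identical to the top strand over positions 9–26: TTTGAACTTAGGGCTAGG.

5'-TTTGAACTTAGGGCTAGG-3'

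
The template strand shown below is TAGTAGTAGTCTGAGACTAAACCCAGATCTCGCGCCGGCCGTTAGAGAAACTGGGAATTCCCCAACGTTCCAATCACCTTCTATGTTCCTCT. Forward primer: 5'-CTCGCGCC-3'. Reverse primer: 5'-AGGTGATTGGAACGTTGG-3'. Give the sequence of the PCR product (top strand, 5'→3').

Scanning the template, CTCGCGCC occurs at positions 29–36; this primer anneals to the bottom strand there with its 3' end pointing downstream.
The reverse primer's reverse complement is CCAACGTTCCAATCACCT, which matches the template at positions 62–79.
The product is the template from position 29 through 79 (51 bp).

5'-CTCGCGCCGGCCGTTAGAGAAACTGGGAATTCCCCAACGTTCCAATCACCT-3'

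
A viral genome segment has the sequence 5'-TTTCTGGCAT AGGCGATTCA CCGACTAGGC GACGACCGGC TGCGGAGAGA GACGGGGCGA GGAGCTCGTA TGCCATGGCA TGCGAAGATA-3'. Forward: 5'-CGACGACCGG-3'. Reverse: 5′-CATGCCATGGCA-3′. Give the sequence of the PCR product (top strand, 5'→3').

5'-CGACGACCGGCTGCGGAGAGAGACGGGGCGAGGAGCTCGTATGCCATGGCATG-3'

The forward primer matches the template at positions 30–39.
The reverse primer's reverse complement is TGCCATGGCATG, which matches the template at positions 71–82.
The product is the template from position 30 through 82 (53 bp).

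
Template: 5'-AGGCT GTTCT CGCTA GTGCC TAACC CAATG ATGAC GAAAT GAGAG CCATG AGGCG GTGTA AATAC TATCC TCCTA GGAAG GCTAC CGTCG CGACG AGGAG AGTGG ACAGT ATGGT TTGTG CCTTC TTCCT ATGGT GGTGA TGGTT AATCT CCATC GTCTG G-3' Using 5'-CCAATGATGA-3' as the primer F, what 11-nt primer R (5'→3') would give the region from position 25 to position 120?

The product's 3' end on the top strand is position 120.
The reverse primer anneals to the top strand over positions 110–120, i.e. to TATGGTTTGTG.
Its sequence written 5'→3' is the reverse complement: CACAAACCATA.

5'-CACAAACCATA-3'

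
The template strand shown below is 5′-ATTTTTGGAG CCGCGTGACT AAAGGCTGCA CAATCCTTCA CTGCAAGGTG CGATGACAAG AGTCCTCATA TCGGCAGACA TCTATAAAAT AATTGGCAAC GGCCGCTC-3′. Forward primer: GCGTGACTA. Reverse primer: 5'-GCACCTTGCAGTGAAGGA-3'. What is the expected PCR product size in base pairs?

39 bp

Forward primer GCGTGACTA is found on the top strand at positions 13–21.
Reverse complement of the reverse primer: TCCTTCACTGCAAGGTGC. This occurs on the top strand at positions 34–51.
Amplicon spans positions 13–51: 39 bp.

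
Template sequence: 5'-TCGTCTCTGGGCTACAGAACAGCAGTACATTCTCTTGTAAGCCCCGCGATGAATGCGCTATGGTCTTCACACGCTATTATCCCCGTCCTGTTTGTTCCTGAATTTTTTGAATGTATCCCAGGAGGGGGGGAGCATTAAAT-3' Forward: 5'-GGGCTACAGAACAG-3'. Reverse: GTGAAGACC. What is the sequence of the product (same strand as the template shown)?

The forward primer matches the template at positions 9–22.
Taking the reverse complement of GTGAAGACC gives GGTCTTCAC, found at positions 62–70 on the template; the primer anneals here to the top strand with its 3' end pointing upstream.
The product is the template from position 9 through 70 (62 bp).

5'-GGGCTACAGAACAGCAGTACATTCTCTTGTAAGCCCCGCGATGAATGCGCTATGGTCTTCAC-3'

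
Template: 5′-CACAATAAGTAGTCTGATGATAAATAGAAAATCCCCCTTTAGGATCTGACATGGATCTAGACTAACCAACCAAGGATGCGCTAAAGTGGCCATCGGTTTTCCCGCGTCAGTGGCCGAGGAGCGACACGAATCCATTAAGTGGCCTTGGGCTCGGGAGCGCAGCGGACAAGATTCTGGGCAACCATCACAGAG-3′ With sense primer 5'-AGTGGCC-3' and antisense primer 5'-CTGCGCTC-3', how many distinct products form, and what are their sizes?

The forward primer AGTGGCC matches the top strand at positions 85–91, 109–115, 138–144.
The reverse primer's reverse complement is GAGCGCAG, matching at positions 155–162.
Each forward site pairs with the reverse site to give a product ending at position 162: sizes 78, 54, 25 bp.

Three products: 78 bp, 54 bp, 25 bp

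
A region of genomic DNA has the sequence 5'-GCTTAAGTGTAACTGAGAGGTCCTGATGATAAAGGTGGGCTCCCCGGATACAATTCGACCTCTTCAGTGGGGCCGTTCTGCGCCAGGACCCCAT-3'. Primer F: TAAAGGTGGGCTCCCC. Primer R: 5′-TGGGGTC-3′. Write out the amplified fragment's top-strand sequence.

The forward primer matches the template at positions 30–45.
Taking the reverse complement of TGGGGTC gives GACCCCA, found at positions 87–93 on the template; the primer anneals here to the top strand with its 3' end pointing upstream.
The product is the template from position 30 through 93 (64 bp).

5'-TAAAGGTGGGCTCCCCGGATACAATTCGACCTCTTCAGTGGGGCCGTTCTGCGCCAGGACCCCA-3'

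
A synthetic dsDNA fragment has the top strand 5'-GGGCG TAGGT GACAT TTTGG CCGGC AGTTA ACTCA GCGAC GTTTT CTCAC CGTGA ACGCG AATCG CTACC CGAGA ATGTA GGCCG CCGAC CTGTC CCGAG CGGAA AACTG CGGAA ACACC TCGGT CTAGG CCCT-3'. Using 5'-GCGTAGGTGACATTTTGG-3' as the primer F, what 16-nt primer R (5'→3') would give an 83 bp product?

The forward primer binds at positions 3–20, so an 83 bp product ends at position 3 + 83 − 1 = 85.
The reverse primer anneals to the top strand over positions 70–85, i.e. to CCGAGAATGTAGGCCG.
Its sequence written 5'→3' is the reverse complement: CGGCCTACATTCTCGG.

5'-CGGCCTACATTCTCGG-3'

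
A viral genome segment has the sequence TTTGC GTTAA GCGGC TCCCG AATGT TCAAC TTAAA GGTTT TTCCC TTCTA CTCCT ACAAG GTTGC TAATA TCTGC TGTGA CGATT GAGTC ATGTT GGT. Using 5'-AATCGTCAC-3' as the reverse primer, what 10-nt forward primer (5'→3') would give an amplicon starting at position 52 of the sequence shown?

The reverse primer's reverse complement GTGACGATT matches the template at positions 77–85; the product starts at position 52.
The forward primer is identical to the top strand over positions 52–61: TCCTACAAGG.

5'-TCCTACAAGG-3'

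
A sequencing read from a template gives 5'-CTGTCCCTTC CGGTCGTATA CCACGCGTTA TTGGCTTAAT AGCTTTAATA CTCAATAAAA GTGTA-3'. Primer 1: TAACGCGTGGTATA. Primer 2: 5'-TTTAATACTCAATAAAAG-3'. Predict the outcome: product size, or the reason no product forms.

Primer 1 (TAACGCGTGGTATA) has reverse complement TATACCACGCGTTA, which matches the top strand at positions 17–30; primer 1 anneals to the top strand there with its 3' end pointing upstream toward position 17.
Primer 2 (TTTAATACTCAATAAAAG) matches the top strand directly at positions 44–61; it anneals to the bottom strand with its 3' end pointing downstream toward position 61.
The 3' ends diverge (primer 1 extends toward position 1, primer 2 toward position 65), so the primers never converge on a shared product.

No product — the primers' 3' ends point away from each other.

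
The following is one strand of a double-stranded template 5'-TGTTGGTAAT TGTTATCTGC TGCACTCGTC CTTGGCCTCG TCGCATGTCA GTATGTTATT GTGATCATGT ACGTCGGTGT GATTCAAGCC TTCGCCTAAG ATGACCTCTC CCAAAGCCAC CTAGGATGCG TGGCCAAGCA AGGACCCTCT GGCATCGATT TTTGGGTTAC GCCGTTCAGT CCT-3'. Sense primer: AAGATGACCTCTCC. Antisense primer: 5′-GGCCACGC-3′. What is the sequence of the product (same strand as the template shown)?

Scanning the template, AAGATGACCTCTCC occurs at positions 98–111; this primer anneals to the bottom strand there with its 3' end pointing downstream.
Taking the reverse complement of GGCCACGC gives GCGTGGCC, found at positions 128–135 on the template; the primer anneals here to the top strand with its 3' end pointing upstream.
The product is the template from position 98 through 135 (38 bp).

5'-AAGATGACCTCTCCCAAAGCCACCTAGGATGCGTGGCC-3'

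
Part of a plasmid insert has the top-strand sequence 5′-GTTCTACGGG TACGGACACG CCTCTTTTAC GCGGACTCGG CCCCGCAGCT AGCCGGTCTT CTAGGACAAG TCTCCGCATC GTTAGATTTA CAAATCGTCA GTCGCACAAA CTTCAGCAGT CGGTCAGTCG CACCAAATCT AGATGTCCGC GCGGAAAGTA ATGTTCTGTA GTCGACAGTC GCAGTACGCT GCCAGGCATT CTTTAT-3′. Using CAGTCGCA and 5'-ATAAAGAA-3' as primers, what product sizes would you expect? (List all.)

108 bp, 82 bp, 31 bp

The forward primer CAGTCGCA matches the top strand at positions 99–106, 125–132, 176–183.
The reverse primer's reverse complement is TTCTTTAT, matching at positions 199–206.
Each forward site pairs with the reverse site to give a product ending at position 206: sizes 108, 82, 31 bp.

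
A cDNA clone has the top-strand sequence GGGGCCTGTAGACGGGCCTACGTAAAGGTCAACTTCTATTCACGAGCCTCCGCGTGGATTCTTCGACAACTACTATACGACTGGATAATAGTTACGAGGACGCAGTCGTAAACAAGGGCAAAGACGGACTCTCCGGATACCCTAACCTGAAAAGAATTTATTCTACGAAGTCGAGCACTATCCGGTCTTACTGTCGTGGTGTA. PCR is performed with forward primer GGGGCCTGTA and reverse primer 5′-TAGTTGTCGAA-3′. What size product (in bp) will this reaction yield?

72 bp

Forward primer GGGGCCTGTA is found on the top strand at positions 1–10.
The reverse primer's reverse complement is TTCGACAACTA, which matches the template at positions 62–72.
Amplicon spans positions 1–72: 72 bp.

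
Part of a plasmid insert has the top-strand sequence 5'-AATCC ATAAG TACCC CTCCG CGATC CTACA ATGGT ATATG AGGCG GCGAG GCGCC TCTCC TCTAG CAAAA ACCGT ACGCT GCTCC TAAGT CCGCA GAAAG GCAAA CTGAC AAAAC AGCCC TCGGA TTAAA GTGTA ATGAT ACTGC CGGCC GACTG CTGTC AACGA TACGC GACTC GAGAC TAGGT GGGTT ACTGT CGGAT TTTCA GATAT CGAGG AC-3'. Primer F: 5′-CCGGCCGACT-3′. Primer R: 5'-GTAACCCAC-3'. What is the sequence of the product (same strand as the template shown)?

5'-CCGGCCGACTGCTGTCAACGATACGCGACTCGAGACTAGGTGGGTTAC-3'

Forward primer CCGGCCGACT is found on the top strand at positions 145–154.
Taking the reverse complement of GTAACCCAC gives GTGGGTTAC, found at positions 184–192 on the template; the primer anneals here to the top strand with its 3' end pointing upstream.
The product is the template from position 145 through 192 (48 bp).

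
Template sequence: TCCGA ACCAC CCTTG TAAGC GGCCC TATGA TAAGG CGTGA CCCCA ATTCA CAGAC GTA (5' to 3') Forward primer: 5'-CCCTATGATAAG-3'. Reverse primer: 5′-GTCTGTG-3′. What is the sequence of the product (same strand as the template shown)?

Forward primer CCCTATGATAAG is found on the top strand at positions 23–34.
The reverse primer's reverse complement is CACAGAC, which matches the template at positions 49–55.
The product is the template from position 23 through 55 (33 bp).

5'-CCCTATGATAAGGCGTGACCCCAATTCACAGAC-3'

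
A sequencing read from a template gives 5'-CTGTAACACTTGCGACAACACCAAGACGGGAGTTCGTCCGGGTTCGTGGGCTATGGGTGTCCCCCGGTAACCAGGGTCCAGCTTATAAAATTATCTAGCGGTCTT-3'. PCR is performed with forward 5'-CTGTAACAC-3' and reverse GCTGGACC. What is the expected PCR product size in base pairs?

82 bp

Scanning the template, CTGTAACAC occurs at positions 1–9; this primer anneals to the bottom strand there with its 3' end pointing downstream.
Reverse complement of the reverse primer: GGTCCAGC. This occurs on the top strand at positions 75–82.
Product length = (reverse-primer end) − (forward-primer start) + 1 = 82 − 1 + 1 = 82 bp.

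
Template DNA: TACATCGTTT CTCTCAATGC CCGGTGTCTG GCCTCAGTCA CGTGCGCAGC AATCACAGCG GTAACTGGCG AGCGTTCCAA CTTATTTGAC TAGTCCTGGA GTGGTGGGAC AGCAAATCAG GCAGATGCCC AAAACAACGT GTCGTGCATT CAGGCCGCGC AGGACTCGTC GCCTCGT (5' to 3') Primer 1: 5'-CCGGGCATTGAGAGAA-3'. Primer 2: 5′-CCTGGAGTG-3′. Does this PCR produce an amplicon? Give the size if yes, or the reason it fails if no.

Primer 1 (CCGGGCATTGAGAGAA) has reverse complement TTCTCTCAATGCCCGG, which matches the top strand at positions 9–24; primer 1 anneals to the top strand there with its 3' end pointing upstream toward position 9.
Primer 2 (CCTGGAGTG) matches the top strand directly at positions 95–103; it anneals to the bottom strand with its 3' end pointing downstream toward position 103.
The 3' ends diverge (primer 1 extends toward position 1, primer 2 toward position 177), so the primers never converge on a shared product.

No product — the primers' 3' ends point away from each other.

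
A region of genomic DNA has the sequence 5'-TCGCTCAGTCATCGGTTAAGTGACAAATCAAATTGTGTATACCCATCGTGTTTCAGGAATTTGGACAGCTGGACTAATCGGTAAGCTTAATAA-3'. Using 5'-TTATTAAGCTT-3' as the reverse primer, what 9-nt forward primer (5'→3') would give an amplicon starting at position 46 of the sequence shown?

5'-TCGTGTTTC-3'

The reverse primer's reverse complement AAGCTTAATAA matches the template at positions 83–93; the product starts at position 46.
The forward primer is identical to the top strand over positions 46–54: TCGTGTTTC.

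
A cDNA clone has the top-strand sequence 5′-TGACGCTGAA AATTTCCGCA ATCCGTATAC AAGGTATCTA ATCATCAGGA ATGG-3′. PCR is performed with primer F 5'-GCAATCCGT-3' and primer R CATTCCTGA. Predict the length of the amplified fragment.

The forward primer matches the template at positions 18–26.
Taking the reverse complement of CATTCCTGA gives TCAGGAATG, found at positions 45–53 on the template; the primer anneals here to the top strand with its 3' end pointing upstream.
The product runs from position 18 to position 53, so its length is 53 − 18 + 1 = 36 bp.

36 bp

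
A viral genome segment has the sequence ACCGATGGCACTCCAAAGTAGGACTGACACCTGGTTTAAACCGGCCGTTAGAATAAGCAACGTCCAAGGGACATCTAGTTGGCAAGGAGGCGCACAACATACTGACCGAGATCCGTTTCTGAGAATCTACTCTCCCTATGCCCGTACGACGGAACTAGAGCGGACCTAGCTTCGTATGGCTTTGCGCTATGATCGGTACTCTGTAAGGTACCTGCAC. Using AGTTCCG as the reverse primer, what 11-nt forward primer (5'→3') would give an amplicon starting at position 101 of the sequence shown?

The reverse primer's reverse complement CGGAACT matches the template at positions 150–156; the product starts at position 101.
The forward primer is identical to the top strand over positions 101–111: ACTGACCGAGA.

5'-ACTGACCGAGA-3'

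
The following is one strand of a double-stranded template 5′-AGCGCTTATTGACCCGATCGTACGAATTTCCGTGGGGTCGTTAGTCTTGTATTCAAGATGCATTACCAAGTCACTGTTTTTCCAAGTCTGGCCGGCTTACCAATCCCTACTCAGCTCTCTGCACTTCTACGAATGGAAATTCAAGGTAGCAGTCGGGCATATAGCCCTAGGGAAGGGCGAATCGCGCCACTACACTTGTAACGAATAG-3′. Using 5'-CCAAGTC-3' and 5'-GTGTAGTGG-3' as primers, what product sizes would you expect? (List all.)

The forward primer CCAAGTC matches the top strand at positions 66–72, 82–88.
The reverse primer's reverse complement is CCACTACAC, matching at positions 187–195.
Each forward site pairs with the reverse site to give a product ending at position 195: sizes 130, 114 bp.

130 bp, 114 bp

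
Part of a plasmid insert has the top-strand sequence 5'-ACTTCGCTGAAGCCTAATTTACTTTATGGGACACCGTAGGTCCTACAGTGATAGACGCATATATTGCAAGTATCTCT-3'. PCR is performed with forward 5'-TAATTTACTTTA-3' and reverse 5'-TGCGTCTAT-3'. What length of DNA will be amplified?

45 bp

The forward primer matches the template at positions 15–26.
Reverse complement of the reverse primer: ATAGACGCA. This occurs on the top strand at positions 51–59.
Product length = (reverse-primer end) − (forward-primer start) + 1 = 59 − 15 + 1 = 45 bp.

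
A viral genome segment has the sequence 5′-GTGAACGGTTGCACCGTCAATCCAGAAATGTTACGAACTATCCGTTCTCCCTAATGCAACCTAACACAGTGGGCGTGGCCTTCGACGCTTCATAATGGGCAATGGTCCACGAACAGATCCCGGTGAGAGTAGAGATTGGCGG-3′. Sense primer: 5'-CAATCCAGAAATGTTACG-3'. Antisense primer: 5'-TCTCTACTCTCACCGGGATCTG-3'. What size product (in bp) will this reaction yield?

118 bp

The forward primer matches the template at positions 18–35.
Reverse complement of the reverse primer: CAGATCCCGGTGAGAGTAGAGA. This occurs on the top strand at positions 114–135.
Amplicon spans positions 18–135: 118 bp.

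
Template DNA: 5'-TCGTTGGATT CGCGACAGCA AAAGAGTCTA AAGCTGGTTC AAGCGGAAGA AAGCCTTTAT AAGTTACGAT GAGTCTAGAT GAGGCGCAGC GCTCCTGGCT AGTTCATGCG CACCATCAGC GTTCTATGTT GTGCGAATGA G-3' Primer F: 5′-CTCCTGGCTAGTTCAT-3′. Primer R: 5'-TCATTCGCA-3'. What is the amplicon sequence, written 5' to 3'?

5'-CTCCTGGCTAGTTCATGCGCACCATCAGCGTTCTATGTTGTGCGAATGA-3'

The forward primer matches the template at positions 92–107.
The reverse primer's reverse complement is TGCGAATGA, which matches the template at positions 132–140.
The product is the template from position 92 through 140 (49 bp).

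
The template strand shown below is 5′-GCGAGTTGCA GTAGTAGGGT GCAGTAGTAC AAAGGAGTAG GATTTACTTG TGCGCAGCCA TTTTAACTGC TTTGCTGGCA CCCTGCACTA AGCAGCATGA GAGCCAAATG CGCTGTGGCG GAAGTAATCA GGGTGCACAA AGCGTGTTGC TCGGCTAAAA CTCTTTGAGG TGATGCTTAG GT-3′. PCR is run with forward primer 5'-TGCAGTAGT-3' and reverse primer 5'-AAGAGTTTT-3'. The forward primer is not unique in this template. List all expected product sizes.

159 bp, 146 bp

The forward primer TGCAGTAGT matches the top strand at positions 7–15, 20–28.
The reverse primer's reverse complement is AAAACTCTT, matching at positions 157–165.
Each forward site pairs with the reverse site to give a product ending at position 165: sizes 159, 146 bp.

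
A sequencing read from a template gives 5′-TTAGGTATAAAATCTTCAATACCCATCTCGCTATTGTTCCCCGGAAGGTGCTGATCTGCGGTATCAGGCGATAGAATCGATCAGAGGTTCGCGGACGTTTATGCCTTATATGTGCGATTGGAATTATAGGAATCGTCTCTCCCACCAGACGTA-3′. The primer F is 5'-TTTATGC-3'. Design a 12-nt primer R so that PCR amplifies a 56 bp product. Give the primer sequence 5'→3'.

5'-TACGTCTGGTGG-3'

The forward primer binds at positions 98–104, so a 56 bp product ends at position 98 + 56 − 1 = 153.
The reverse primer anneals to the top strand over positions 142–153, i.e. to CCACCAGACGTA.
Its sequence written 5'→3' is the reverse complement: TACGTCTGGTGG.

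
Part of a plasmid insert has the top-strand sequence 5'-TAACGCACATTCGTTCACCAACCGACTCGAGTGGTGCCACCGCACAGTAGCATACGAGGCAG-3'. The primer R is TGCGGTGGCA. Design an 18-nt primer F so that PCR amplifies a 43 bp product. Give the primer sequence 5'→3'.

5'-AACGCACATTCGTTCACC-3'

The reverse primer's reverse complement TGCCACCGCA matches the template at positions 35–44, so the product ends at position 44.
A 43 bp product then starts at position 44 − 43 + 1 = 2.
The forward primer is identical to the top strand there: AACGCACATTCGTTCACC.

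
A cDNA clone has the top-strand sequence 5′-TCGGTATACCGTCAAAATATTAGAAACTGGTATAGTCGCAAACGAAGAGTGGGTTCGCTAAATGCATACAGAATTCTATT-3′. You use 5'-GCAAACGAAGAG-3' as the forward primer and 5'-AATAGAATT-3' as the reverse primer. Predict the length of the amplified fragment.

43 bp

The forward primer matches the template at positions 38–49.
The reverse primer's reverse complement is AATTCTATT, which matches the template at positions 72–80.
The product runs from position 38 to position 80, so its length is 80 − 38 + 1 = 43 bp.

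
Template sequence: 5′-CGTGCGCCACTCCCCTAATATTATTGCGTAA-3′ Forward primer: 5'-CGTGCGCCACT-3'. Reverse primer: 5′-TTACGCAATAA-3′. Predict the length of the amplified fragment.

31 bp

Scanning the template, CGTGCGCCACT occurs at positions 1–11; this primer anneals to the bottom strand there with its 3' end pointing downstream.
The reverse primer's reverse complement is TTATTGCGTAA, which matches the template at positions 21–31.
Amplicon spans positions 1–31: 31 bp.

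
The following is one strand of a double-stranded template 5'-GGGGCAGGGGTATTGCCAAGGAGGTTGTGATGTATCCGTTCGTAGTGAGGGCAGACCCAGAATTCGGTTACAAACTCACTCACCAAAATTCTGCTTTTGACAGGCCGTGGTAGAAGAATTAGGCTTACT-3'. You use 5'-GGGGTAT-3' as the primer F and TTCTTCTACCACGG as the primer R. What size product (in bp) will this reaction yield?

112 bp

Forward primer GGGGTAT is found on the top strand at positions 7–13.
Taking the reverse complement of TTCTTCTACCACGG gives CCGTGGTAGAAGAA, found at positions 105–118 on the template; the primer anneals here to the top strand with its 3' end pointing upstream.
The product runs from position 7 to position 118, so its length is 118 − 7 + 1 = 112 bp.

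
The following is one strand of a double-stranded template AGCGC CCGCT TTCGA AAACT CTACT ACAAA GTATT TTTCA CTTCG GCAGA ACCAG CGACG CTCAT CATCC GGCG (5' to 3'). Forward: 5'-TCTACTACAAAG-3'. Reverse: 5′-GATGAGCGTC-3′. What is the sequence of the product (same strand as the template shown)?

The forward primer matches the template at positions 20–31.
The reverse primer's reverse complement is GACGCTCATC, which matches the template at positions 57–66.
The product is the template from position 20 through 66 (47 bp).

5'-TCTACTACAAAGTATTTTTCACTTCGGCAGAACCAGCGACGCTCATC-3'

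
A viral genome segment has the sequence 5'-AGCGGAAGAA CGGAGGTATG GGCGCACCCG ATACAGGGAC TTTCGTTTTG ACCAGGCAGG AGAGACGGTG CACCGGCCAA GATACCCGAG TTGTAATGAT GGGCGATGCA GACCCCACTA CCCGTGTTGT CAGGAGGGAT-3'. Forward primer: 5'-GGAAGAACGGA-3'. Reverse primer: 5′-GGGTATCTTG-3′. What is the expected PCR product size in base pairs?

Forward primer GGAAGAACGGA is found on the top strand at positions 4–14.
The reverse primer's reverse complement is CAAGATACCC, which matches the template at positions 78–87.
Amplicon spans positions 4–87: 84 bp.

84 bp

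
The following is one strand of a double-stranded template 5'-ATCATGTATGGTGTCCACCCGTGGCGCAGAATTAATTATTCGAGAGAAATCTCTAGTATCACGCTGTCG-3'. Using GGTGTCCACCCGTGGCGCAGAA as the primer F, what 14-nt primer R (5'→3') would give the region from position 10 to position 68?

The product's 3' end on the top strand is position 68.
The reverse primer anneals to the top strand over positions 55–68, i.e. to AGTATCACGCTGTC.
Its sequence written 5'→3' is the reverse complement: GACAGCGTGATACT.

5'-GACAGCGTGATACT-3'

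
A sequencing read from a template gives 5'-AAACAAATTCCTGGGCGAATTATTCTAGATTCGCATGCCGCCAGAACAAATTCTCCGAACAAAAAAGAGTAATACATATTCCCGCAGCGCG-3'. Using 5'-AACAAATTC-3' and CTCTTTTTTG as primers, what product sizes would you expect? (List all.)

The forward primer AACAAATTC matches the top strand at positions 2–10, 45–53.
The reverse primer's reverse complement is CAAAAAAGAG, matching at positions 60–69.
Each forward site pairs with the reverse site to give a product ending at position 69: sizes 68, 25 bp.

68 bp, 25 bp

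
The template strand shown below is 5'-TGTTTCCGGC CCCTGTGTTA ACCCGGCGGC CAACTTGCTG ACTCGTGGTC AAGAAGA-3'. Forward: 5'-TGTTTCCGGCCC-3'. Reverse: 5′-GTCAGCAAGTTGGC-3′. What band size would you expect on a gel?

42 bp

The forward primer matches the template at positions 1–12.
Reverse complement of the reverse primer: GCCAACTTGCTGAC. This occurs on the top strand at positions 29–42.
The product runs from position 1 to position 42, so its length is 42 − 1 + 1 = 42 bp.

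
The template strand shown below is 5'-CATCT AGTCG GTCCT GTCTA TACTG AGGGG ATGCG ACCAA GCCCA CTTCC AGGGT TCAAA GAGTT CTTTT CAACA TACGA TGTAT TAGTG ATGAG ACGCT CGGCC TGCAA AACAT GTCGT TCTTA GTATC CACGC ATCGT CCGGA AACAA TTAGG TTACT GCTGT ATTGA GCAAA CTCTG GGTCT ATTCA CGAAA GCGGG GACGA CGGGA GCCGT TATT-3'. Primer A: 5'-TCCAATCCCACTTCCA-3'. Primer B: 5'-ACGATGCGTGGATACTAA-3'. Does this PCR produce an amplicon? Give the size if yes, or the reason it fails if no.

No product — primer A has no binding site in the template.

Primer A (TCCAATCCCACTTCCA) does not match the top strand, and its reverse complement TGGAAGTGGGATTGGA does not match either.
With no annealing site for primer A, no amplification occurs.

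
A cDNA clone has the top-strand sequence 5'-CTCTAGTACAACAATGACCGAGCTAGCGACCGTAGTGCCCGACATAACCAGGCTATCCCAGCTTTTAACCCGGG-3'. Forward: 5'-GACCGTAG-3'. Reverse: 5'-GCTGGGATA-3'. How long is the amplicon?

35 bp

Scanning the template, GACCGTAG occurs at positions 28–35; this primer anneals to the bottom strand there with its 3' end pointing downstream.
Reverse complement of the reverse primer: TATCCCAGC. This occurs on the top strand at positions 54–62.
The product runs from position 28 to position 62, so its length is 62 − 28 + 1 = 35 bp.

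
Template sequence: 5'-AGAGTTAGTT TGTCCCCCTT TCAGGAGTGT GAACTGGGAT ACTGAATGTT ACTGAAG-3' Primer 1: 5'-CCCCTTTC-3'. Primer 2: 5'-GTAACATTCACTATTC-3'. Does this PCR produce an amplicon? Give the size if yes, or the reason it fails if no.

Primer 2 (GTAACATTCACTATTC) does not match the top strand, and its reverse complement GAATAGTGAATGTTAC does not match either.
With no annealing site for primer 2, no amplification occurs.

No product — primer 2 has no binding site in the template.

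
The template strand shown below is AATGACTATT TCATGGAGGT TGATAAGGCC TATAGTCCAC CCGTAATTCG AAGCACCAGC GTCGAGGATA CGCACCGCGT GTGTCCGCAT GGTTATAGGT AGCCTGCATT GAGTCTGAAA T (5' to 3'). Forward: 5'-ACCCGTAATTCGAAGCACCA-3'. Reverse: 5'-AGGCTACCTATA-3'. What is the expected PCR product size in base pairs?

Forward primer ACCCGTAATTCGAAGCACCA is found on the top strand at positions 39–58.
The reverse primer's reverse complement is TATAGGTAGCCT, which matches the template at positions 94–105.
Amplicon spans positions 39–105: 67 bp.

67 bp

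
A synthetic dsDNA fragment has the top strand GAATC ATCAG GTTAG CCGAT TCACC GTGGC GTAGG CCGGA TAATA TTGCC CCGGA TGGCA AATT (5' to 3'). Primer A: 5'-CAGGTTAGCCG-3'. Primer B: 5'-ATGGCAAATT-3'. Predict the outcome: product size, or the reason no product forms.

Primer A (CAGGTTAGCCG) matches the top strand at positions 8–18 (3' end points downstream).
Primer B (ATGGCAAATT) also matches the top strand directly, at positions 55–64 — its reverse complement AATTTGCCAT is not present.
Both primers anneal to the bottom strand with 3' ends pointing the same way, so neither can prime synthesis back toward the other.

No product — both primers anneal to the same strand and extend in the same direction.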